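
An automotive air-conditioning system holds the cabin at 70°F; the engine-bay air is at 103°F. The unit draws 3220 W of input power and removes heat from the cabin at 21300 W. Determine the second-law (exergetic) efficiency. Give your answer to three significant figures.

0.412

COP_actual = Q̇_C/Ẇ = 21300/3220 = 6.615.
In absolute terms T_C = 294.26 K and T_H = 312.59 K, so ΔT = 18.33 K.
COP_Carnot = T_C/ΔT = 294.26/18.33 = 16.05.
η_II = COP_actual/COP_Carnot = 6.615/16.05 = 0.4121.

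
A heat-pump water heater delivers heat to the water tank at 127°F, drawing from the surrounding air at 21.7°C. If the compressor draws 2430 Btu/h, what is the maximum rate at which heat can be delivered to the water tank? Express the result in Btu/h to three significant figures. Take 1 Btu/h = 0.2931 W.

25500 Btu/h

In absolute terms T_C = 294.85 K and T_H = 325.93 K, so ΔT = 31.08 K.
COP_Carnot = T_H/ΔT = 325.93/31.08 = 10.49.
Q̇_max = COP_Carnot × Ẇ = 10.49 × 2430 Btu/h = 25480 Btu/h.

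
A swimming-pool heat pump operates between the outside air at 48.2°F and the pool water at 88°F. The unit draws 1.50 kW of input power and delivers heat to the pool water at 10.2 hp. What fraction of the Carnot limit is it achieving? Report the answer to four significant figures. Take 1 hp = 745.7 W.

Converting, Q̇_H = 10.20 hp = 7.606 kW, so COP_actual = Q̇_H/Ẇ = 7.606/1.500 = 5.071.
In absolute terms T_C = 282.15 K and T_H = 304.26 K, so ΔT = 22.11 K.
COP_Carnot = T_H/ΔT = 304.26/22.11 = 13.76.
η_II = COP_actual/COP_Carnot = 5.071/13.76 = 0.3685.

0.3685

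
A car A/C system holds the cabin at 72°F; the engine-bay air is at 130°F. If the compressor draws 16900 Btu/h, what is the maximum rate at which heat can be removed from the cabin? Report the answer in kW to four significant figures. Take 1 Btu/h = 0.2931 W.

In absolute terms T_C = 295.37 K and T_H = 327.59 K, so ΔT = 32.22 K.
COP_Carnot = T_C/ΔT = 295.37/32.22 = 9.167.
Q̇_max = COP_Carnot × Ẇ = 9.167 × 16900 Btu/h = 154900 Btu/h = 45.41 kW.

45.41 kW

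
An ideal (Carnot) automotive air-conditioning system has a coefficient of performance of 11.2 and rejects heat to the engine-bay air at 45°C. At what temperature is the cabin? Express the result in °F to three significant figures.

For a Carnot refrigerator COP_R = T_C/(T_H − T_C), so T_C = COP·T_H/(1 + COP).
With T_H = 318.15 K, T_C = 11.2 × 318.15/12.20 = 292.07 K.
Converting, 292.07 K = 66.06°F.

66.1 °F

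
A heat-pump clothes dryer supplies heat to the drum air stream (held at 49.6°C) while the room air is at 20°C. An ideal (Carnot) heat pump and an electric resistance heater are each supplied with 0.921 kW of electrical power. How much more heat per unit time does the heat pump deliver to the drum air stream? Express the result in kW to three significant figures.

In absolute terms T_C = 293.15 K and T_H = 322.75 K, so ΔT = 29.60 K.
COP_Carnot = T_H/ΔT = 322.75/29.60 = 10.90.
The heat pump delivers Q̇_H = COP × Ẇ = 10.04 kW; the resistance heater delivers Ẇ = 0.9210 kW.
Extra = (COP − 1)·Ẇ = 9.121 kW.

9.12 kW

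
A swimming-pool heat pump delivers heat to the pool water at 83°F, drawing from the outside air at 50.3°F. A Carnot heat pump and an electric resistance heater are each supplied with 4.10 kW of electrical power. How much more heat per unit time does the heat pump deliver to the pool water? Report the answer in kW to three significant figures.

In absolute terms T_C = 283.32 K and T_H = 301.48 K, so ΔT = 18.17 K.
COP_Carnot = T_H/ΔT = 301.48/18.17 = 16.60.
The heat pump delivers Q̇_H = COP × Ẇ = 68.04 kW; the resistance heater delivers Ẇ = 4.100 kW.
Extra = (COP − 1)·Ẇ = 63.94 kW.

63.9 kW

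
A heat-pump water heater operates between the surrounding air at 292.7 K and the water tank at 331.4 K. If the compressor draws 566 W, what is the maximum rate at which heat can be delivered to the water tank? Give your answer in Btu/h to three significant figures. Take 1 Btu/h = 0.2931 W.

The reservoir spacing is ΔT = 331.4 − 292.7 = 38.70 K.
COP_Carnot = T_H/ΔT = 331.40/38.70 = 8.563.
Q̇_max = COP_Carnot × Ẇ = 8.563 × 566.0 W = 4847 W = 16540 Btu/h.

16500 Btu/h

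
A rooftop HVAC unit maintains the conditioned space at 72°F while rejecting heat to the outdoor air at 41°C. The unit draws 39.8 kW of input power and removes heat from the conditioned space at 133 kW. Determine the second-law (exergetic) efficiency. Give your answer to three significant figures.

0.212

COP_actual = Q̇_C/Ẇ = 133.0/39.80 = 3.342.
In absolute terms T_C = 295.37 K and T_H = 314.15 K, so ΔT = 18.78 K.
COP_Carnot = T_C/ΔT = 295.37/18.78 = 15.73.
η_II = COP_actual/COP_Carnot = 3.342/15.73 = 0.2124.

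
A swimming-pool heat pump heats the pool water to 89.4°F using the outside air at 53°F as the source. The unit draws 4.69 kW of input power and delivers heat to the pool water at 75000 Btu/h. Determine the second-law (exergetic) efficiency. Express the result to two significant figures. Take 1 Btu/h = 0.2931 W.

0.31

Converting, Q̇_H = 75000 Btu/h = 21.98 kW, so COP_actual = Q̇_H/Ẇ = 21.98/4.690 = 4.687.
In absolute terms T_C = 284.82 K and T_H = 305.04 K, so ΔT = 20.22 K.
COP_Carnot = T_H/ΔT = 305.04/20.22 = 15.08.
η_II = COP_actual/COP_Carnot = 4.687/15.08 = 0.3107.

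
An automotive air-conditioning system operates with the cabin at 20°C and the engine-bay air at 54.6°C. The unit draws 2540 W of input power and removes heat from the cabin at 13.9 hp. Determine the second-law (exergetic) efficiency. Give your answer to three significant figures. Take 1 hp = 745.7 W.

0.482

Converting, Q̇_C = 13.90 hp = 10370 W, so COP_actual = Q̇_C/Ẇ = 10370/2540 = 4.081.
In absolute terms T_C = 293.15 K and T_H = 327.75 K, so ΔT = 34.60 K.
COP_Carnot = T_C/ΔT = 293.15/34.60 = 8.473.
η_II = COP_actual/COP_Carnot = 4.081/8.473 = 0.4816.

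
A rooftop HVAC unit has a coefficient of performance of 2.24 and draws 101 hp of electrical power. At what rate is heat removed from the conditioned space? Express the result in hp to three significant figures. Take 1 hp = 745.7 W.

Q̇_C = COP × Ẇ = 2.24 × 101.0 = 226.2 hp.

226 hp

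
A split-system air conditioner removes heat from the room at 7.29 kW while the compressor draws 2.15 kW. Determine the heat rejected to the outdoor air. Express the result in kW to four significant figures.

For a cyclic device the first law requires Q̇_H = Q̇_C + Ẇ.
Q̇_H = Q̇_C + Ẇ = 9.440 kW.

9.440 kW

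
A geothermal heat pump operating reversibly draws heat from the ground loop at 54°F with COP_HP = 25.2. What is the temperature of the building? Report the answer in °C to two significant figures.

24 °C

COP_HP = T_H/(T_H − T_C) rearranges to T_H = COP·T_C/(COP − 1).
With T_C = 285.37 K, T_H = 25.2 × 285.37/24.20 = 297.16 K.
Converting, 297.16 K = 24.01°C.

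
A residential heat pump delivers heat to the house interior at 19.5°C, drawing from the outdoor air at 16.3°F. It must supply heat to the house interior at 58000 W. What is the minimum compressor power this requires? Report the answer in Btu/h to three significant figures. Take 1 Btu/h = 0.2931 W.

In absolute terms T_C = 264.43 K and T_H = 292.65 K, so ΔT = 28.22 K.
COP_Carnot = T_H/ΔT = 292.65/28.22 = 10.37.
Ẇ_min = Q̇/COP_Carnot = 58000/10.37 = 5593 W = 19080 Btu/h.

19100 Btu/h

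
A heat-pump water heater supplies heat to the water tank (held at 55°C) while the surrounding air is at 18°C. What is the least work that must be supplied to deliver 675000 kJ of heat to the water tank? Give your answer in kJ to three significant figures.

76100 kJ

In absolute terms T_C = 291.15 K and T_H = 328.15 K, so ΔT = 37.00 K.
The reversible limit is COP_HP = T_H/ΔT = 8.869, so W_min = Q_H/COP = Q_H·ΔT/T_H.
W_min = 675000 × 37.00/328.15 = 76110 kJ.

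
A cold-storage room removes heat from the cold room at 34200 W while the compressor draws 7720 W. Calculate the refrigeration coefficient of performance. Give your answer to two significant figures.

The first law gives Q̇_H = Q̇_C + Ẇ, so the three rates are Q̇_C = 34200, Q̇_H = 41920, Ẇ = 7720 W.
COP_R = Q̇_C/Ẇ = 34200/7720 = 4.430.

4.4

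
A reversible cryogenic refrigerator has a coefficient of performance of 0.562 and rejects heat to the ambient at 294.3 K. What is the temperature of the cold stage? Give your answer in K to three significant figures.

106 K

For a Carnot refrigerator COP_R = T_C/(T_H − T_C), so T_C = COP·T_H/(1 + COP).
With T_H = 294.30 K, T_C = 0.562 × 294.30/1.562 = 105.89 K.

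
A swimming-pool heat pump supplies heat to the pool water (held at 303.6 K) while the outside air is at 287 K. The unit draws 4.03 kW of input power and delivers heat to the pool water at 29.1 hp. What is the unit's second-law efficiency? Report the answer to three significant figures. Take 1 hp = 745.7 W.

Converting, Q̇_H = 29.10 hp = 21.70 kW, so COP_actual = Q̇_H/Ẇ = 21.70/4.030 = 5.385.
The reservoir spacing is ΔT = 303.6 − 287 = 16.60 K.
COP_Carnot = T_H/ΔT = 303.60/16.60 = 18.29.
η_II = COP_actual/COP_Carnot = 5.385/18.29 = 0.2944.

0.294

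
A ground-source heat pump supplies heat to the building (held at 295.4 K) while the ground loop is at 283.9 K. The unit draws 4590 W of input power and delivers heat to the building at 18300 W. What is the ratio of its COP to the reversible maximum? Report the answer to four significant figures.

0.1552

COP_actual = Q̇_H/Ẇ = 18300/4590 = 3.987.
The reservoir spacing is ΔT = 295.4 − 283.9 = 11.50 K.
COP_Carnot = T_H/ΔT = 295.40/11.50 = 25.69.
η_II = COP_actual/COP_Carnot = 3.987/25.69 = 0.1552.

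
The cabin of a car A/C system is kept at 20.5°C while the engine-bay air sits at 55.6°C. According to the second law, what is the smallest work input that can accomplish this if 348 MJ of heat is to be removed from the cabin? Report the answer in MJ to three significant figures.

41.6 MJ

In absolute terms T_C = 293.65 K and T_H = 328.75 K, so ΔT = 35.10 K.
The reversible limit is COP_R = T_C/ΔT = 8.366, so W_min = Q_C/COP = Q_C·ΔT/T_C.
W_min = 348.0 × 35.10/293.65 = 41.60 MJ.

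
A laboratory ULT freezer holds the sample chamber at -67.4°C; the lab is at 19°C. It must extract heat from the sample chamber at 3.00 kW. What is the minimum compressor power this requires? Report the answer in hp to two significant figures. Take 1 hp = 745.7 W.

1.7 hp

In absolute terms T_C = 205.75 K and T_H = 292.15 K, so ΔT = 86.40 K.
COP_Carnot = T_C/ΔT = 205.75/86.40 = 2.381.
Ẇ_min = Q̇/COP_Carnot = 3.000/2.381 = 1.260 kW = 1.689 hp.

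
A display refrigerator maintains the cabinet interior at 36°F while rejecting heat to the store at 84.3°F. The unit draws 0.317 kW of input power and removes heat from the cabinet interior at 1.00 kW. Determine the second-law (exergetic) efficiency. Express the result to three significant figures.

COP_actual = Q̇_C/Ẇ = 1.000/0.3170 = 3.155.
In absolute terms T_C = 275.37 K and T_H = 302.21 K, so ΔT = 26.83 K.
COP_Carnot = T_C/ΔT = 275.37/26.83 = 10.26.
η_II = COP_actual/COP_Carnot = 3.155/10.26 = 0.3074.

0.307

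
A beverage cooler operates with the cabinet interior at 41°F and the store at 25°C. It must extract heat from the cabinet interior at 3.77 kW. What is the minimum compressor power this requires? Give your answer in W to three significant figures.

271 W

In absolute terms T_C = 278.15 K and T_H = 298.15 K, so ΔT = 20.00 K.
COP_Carnot = T_C/ΔT = 278.15/20.00 = 13.91.
Ẇ_min = Q̇/COP_Carnot = 3.770/13.91 = 0.2711 kW = 271.1 W.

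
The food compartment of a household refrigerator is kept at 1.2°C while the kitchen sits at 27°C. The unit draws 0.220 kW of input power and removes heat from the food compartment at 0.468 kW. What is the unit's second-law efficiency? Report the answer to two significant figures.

0.20

COP_actual = Q̇_C/Ẇ = 0.4680/0.2200 = 2.127.
In absolute terms T_C = 274.35 K and T_H = 300.15 K, so ΔT = 25.80 K.
COP_Carnot = T_C/ΔT = 274.35/25.80 = 10.63.
η_II = COP_actual/COP_Carnot = 2.127/10.63 = 0.2000.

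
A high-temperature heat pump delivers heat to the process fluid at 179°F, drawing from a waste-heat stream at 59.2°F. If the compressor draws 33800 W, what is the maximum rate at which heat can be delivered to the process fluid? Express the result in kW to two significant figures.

In absolute terms T_C = 288.26 K and T_H = 354.82 K, so ΔT = 66.56 K.
COP_Carnot = T_H/ΔT = 354.82/66.56 = 5.331.
Q̇_max = COP_Carnot × Ẇ = 5.331 × 33800 W = 180200 W = 180.2 kW.

180 kW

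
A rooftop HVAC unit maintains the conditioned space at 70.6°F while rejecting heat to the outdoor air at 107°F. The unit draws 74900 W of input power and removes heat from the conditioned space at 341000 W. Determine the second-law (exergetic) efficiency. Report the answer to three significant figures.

COP_actual = Q̇_C/Ẇ = 341000/74900 = 4.553.
In absolute terms T_C = 294.59 K and T_H = 314.82 K, so ΔT = 20.22 K.
COP_Carnot = T_C/ΔT = 294.59/20.22 = 14.57.
η_II = COP_actual/COP_Carnot = 4.553/14.57 = 0.3125.

0.313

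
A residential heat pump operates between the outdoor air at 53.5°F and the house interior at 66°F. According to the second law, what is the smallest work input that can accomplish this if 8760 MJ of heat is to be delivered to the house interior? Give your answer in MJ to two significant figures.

210 MJ

In absolute terms T_C = 285.09 K and T_H = 292.04 K, so ΔT = 6.944 K.
The reversible limit is COP_HP = T_H/ΔT = 42.05, so W_min = Q_H/COP = Q_H·ΔT/T_H.
W_min = 8760 × 6.944/292.04 = 208.3 MJ.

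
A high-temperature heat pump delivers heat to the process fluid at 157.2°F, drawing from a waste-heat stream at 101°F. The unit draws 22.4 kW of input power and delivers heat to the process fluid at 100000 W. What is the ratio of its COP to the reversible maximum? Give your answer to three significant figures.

0.407

Converting, Q̇_H = 100000 W = 100.0 kW, so COP_actual = Q̇_H/Ẇ = 100.0/22.40 = 4.464.
In absolute terms T_C = 311.48 K and T_H = 342.71 K, so ΔT = 31.22 K.
COP_Carnot = T_H/ΔT = 342.71/31.22 = 10.98.
η_II = COP_actual/COP_Carnot = 4.464/10.98 = 0.4067.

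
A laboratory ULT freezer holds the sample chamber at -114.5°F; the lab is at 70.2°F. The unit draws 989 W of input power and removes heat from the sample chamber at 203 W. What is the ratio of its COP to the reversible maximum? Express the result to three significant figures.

0.110

COP_actual = Q̇_C/Ẇ = 203.0/989.0 = 0.2053.
In absolute terms T_C = 191.76 K and T_H = 294.37 K, so ΔT = 102.6 K.
COP_Carnot = T_C/ΔT = 191.76/102.6 = 1.869.
η_II = COP_actual/COP_Carnot = 0.2053/1.869 = 0.1098.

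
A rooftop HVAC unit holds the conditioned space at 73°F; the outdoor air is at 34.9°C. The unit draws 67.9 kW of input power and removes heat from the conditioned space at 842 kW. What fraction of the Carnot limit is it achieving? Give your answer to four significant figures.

COP_actual = Q̇_C/Ẇ = 842.0/67.90 = 12.40.
In absolute terms T_C = 295.93 K and T_H = 308.05 K, so ΔT = 12.12 K.
COP_Carnot = T_C/ΔT = 295.93/12.12 = 24.41.
η_II = COP_actual/COP_Carnot = 12.40/24.41 = 0.5080.

0.5080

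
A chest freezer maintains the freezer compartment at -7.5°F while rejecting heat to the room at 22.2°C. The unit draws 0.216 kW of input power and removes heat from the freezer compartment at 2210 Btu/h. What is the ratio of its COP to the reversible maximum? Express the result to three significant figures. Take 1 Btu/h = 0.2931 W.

Converting, Q̇_C = 2210 Btu/h = 0.6478 kW, so COP_actual = Q̇_C/Ẇ = 0.6478/0.2160 = 2.999.
In absolute terms T_C = 251.21 K and T_H = 295.35 K, so ΔT = 44.14 K.
COP_Carnot = T_C/ΔT = 251.21/44.14 = 5.691.
η_II = COP_actual/COP_Carnot = 2.999/5.691 = 0.5270.

0.527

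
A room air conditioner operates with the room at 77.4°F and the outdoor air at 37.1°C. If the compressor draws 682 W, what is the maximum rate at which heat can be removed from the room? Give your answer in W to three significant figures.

17100 W

In absolute terms T_C = 298.37 K and T_H = 310.25 K, so ΔT = 11.88 K.
COP_Carnot = T_C/ΔT = 298.37/11.88 = 25.12.
Q̇_max = COP_Carnot × Ẇ = 25.12 × 682.0 W = 17130 W.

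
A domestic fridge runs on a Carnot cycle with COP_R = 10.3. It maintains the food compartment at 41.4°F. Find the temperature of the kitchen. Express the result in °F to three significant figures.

90.0 °F

COP_R = T_C/(T_H − T_C) gives T_H − T_C = T_C/COP.
With T_C = 278.37 K, T_H = 278.37 × (1 + 1/10.3) = 305.40 K.
Converting, 305.40 K = 90.05°F.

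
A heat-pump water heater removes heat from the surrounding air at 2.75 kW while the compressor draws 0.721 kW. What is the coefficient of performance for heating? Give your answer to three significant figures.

The first law gives Q̇_H = Q̇_C + Ẇ, so the three rates are Q̇_C = 2.750, Q̇_H = 3.471, Ẇ = 0.7210 kW.
COP_HP = Q̇_H/Ẇ = 3.471/0.7210 = 4.814.

4.81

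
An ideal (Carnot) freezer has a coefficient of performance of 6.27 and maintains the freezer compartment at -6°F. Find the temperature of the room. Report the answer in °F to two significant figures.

66 °F

COP_R = T_C/(T_H − T_C) gives T_H − T_C = T_C/COP.
With T_C = 252.04 K, T_H = 252.04 × (1 + 1/6.27) = 292.24 K.
Converting, 292.24 K = 66.36°F.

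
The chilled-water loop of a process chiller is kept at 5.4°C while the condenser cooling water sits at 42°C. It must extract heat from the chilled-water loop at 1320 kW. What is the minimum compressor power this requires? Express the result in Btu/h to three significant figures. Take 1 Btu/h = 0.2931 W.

592000 Btu/h

In absolute terms T_C = 278.55 K and T_H = 315.15 K, so ΔT = 36.60 K.
COP_Carnot = T_C/ΔT = 278.55/36.60 = 7.611.
Ẇ_min = Q̇/COP_Carnot = 1320/7.611 = 173.4 kW = 591700 Btu/h.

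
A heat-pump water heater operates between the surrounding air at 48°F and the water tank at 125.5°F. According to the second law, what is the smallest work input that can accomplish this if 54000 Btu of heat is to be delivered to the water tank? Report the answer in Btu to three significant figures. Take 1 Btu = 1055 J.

In absolute terms T_C = 282.04 K and T_H = 325.09 K, so ΔT = 43.06 K.
The reversible limit is COP_HP = T_H/ΔT = 7.551, so W_min = Q_H/COP = Q_H·ΔT/T_H.
W_min = 54000 × 43.06/325.09 = 7152 Btu.

7150 Btu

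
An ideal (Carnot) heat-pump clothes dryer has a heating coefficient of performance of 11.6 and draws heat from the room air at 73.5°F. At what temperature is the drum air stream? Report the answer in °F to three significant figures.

124 °F

COP_HP = T_H/(T_H − T_C) rearranges to T_H = COP·T_C/(COP − 1).
With T_C = 296.21 K, T_H = 11.6 × 296.21/10.60 = 324.15 K.
Converting, 324.15 K = 123.80°F.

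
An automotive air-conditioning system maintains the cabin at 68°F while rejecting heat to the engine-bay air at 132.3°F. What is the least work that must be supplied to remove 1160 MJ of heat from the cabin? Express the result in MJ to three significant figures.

In absolute terms T_C = 293.15 K and T_H = 328.87 K, so ΔT = 35.72 K.
The reversible limit is COP_R = T_C/ΔT = 8.206, so W_min = Q_C/COP = Q_C·ΔT/T_C.
W_min = 1160 × 35.72/293.15 = 141.4 MJ.

141 MJ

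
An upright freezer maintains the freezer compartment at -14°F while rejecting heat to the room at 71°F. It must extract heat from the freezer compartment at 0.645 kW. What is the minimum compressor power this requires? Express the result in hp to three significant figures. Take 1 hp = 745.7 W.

0.165 hp

In absolute terms T_C = 247.59 K and T_H = 294.82 K, so ΔT = 47.22 K.
COP_Carnot = T_C/ΔT = 247.59/47.22 = 5.243.
Ẇ_min = Q̇/COP_Carnot = 0.6450/5.243 = 0.1230 kW = 0.1650 hp.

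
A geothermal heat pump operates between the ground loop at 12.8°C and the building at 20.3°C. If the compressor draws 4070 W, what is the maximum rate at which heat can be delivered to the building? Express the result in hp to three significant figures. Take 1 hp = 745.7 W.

214 hp

In absolute terms T_C = 285.95 K and T_H = 293.45 K, so ΔT = 7.500 K.
COP_Carnot = T_H/ΔT = 293.45/7.500 = 39.13.
Q̇_max = COP_Carnot × Ẇ = 39.13 × 4070 W = 159200 W = 213.6 hp.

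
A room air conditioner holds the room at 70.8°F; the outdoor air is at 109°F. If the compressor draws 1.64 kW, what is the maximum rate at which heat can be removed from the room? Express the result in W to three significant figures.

22800 W

In absolute terms T_C = 294.71 K and T_H = 315.93 K, so ΔT = 21.22 K.
COP_Carnot = T_C/ΔT = 294.71/21.22 = 13.89.
Q̇_max = COP_Carnot × Ẇ = 13.89 × 1.640 kW = 22.77 kW = 22770 W.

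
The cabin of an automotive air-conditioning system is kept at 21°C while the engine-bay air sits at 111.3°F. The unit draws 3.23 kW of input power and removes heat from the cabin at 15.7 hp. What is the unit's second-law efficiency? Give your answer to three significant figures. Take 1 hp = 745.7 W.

Converting, Q̇_C = 15.70 hp = 11.71 kW, so COP_actual = Q̇_C/Ẇ = 11.71/3.230 = 3.625.
In absolute terms T_C = 294.15 K and T_H = 317.21 K, so ΔT = 23.06 K.
COP_Carnot = T_C/ΔT = 294.15/23.06 = 12.76.
η_II = COP_actual/COP_Carnot = 3.625/12.76 = 0.2841.

0.284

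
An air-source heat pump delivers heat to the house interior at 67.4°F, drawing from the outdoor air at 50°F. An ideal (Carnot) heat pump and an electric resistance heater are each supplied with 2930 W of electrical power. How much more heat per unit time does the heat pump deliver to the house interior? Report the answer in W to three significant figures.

In absolute terms T_C = 283.15 K and T_H = 292.82 K, so ΔT = 9.667 K.
COP_Carnot = T_H/ΔT = 292.82/9.667 = 30.29.
The heat pump delivers Q̇_H = COP × Ẇ = 88750 W; the resistance heater delivers Ẇ = 2930 W.
Extra = (COP − 1)·Ẇ = 85820 W.

85800 W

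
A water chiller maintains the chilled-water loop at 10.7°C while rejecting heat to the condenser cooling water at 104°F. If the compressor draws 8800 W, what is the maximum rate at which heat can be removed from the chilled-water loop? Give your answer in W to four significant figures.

In absolute terms T_C = 283.85 K and T_H = 313.15 K, so ΔT = 29.30 K.
COP_Carnot = T_C/ΔT = 283.85/29.30 = 9.688.
Q̇_max = COP_Carnot × Ẇ = 9.688 × 8800 W = 85250 W.

85250 W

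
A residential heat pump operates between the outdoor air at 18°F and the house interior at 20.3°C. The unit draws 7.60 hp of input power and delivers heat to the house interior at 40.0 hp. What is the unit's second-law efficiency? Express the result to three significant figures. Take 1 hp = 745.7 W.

0.504

COP_actual = Q̇_H/Ẇ = 40.00/7.600 = 5.263.
In absolute terms T_C = 265.37 K and T_H = 293.45 K, so ΔT = 28.08 K.
COP_Carnot = T_H/ΔT = 293.45/28.08 = 10.45.
η_II = COP_actual/COP_Carnot = 5.263/10.45 = 0.5036.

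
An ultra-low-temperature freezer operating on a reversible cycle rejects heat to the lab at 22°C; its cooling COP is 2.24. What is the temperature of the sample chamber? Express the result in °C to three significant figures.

For a Carnot refrigerator COP_R = T_C/(T_H − T_C), so T_C = COP·T_H/(1 + COP).
With T_H = 295.15 K, T_C = 2.24 × 295.15/3.240 = 204.05 K.
Converting, 204.05 K = -69.10°C.

-69.1 °C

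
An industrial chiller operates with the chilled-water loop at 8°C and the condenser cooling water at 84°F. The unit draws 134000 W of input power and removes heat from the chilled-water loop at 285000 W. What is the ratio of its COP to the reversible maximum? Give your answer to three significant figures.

COP_actual = Q̇_C/Ẇ = 285000/134000 = 2.127.
In absolute terms T_C = 281.15 K and T_H = 302.04 K, so ΔT = 20.89 K.
COP_Carnot = T_C/ΔT = 281.15/20.89 = 13.46.
η_II = COP_actual/COP_Carnot = 2.127/13.46 = 0.1580.

0.158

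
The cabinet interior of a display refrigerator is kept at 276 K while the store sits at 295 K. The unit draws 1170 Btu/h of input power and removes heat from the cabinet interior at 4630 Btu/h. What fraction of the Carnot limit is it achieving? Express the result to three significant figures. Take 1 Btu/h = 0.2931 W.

COP_actual = Q̇_C/Ẇ = 4630/1170 = 3.957.
The reservoir spacing is ΔT = 295 − 276 = 19.00 K.
COP_Carnot = T_C/ΔT = 276.00/19.00 = 14.53.
η_II = COP_actual/COP_Carnot = 3.957/14.53 = 0.2724.

0.272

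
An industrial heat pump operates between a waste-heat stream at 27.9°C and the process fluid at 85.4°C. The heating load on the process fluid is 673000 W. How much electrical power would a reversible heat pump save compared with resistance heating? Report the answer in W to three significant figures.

In absolute terms T_C = 301.05 K and T_H = 358.55 K, so ΔT = 57.50 K.
COP_Carnot = T_H/ΔT = 358.55/57.50 = 6.236.
Resistance heating needs Ẇ_res = Q̇_H = 673000 W; the reversible heat pump needs only Ẇ_hp = Q̇_H/COP = 107900 W.
Saving = 673000 − 107900 = 565100 W.

565000 W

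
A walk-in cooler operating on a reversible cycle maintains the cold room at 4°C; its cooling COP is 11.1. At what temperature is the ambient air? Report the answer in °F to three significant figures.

COP_R = T_C/(T_H − T_C) gives T_H − T_C = T_C/COP.
With T_C = 277.15 K, T_H = 277.15 × (1 + 1/11.1) = 302.12 K.
Converting, 302.12 K = 84.14°F.

84.1 °F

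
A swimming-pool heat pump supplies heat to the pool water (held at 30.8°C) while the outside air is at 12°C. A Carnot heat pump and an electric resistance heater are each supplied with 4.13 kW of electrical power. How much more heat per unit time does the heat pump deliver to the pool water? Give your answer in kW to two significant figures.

In absolute terms T_C = 285.15 K and T_H = 303.95 K, so ΔT = 18.80 K.
COP_Carnot = T_H/ΔT = 303.95/18.80 = 16.17.
The heat pump delivers Q̇_H = COP × Ẇ = 66.77 kW; the resistance heater delivers Ẇ = 4.130 kW.
Extra = (COP − 1)·Ẇ = 62.64 kW.

63 kW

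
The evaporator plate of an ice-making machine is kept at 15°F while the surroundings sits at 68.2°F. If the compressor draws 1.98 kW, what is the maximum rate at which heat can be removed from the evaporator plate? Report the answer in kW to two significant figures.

18 kW

In absolute terms T_C = 263.71 K and T_H = 293.26 K, so ΔT = 29.56 K.
COP_Carnot = T_C/ΔT = 263.71/29.56 = 8.922.
Q̇_max = COP_Carnot × Ẇ = 8.922 × 1.980 kW = 17.67 kW.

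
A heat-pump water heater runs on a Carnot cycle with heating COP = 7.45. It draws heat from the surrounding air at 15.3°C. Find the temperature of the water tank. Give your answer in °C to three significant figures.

60.0 °C

COP_HP = T_H/(T_H − T_C) rearranges to T_H = COP·T_C/(COP − 1).
With T_C = 288.45 K, T_H = 7.45 × 288.45/6.450 = 333.17 K.
Converting, 333.17 K = 60.02°C.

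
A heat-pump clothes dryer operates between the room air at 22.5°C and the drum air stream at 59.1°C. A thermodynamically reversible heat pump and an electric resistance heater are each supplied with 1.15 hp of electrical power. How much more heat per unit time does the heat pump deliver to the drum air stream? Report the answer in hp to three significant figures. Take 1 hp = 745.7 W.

In absolute terms T_C = 295.65 K and T_H = 332.25 K, so ΔT = 36.60 K.
COP_Carnot = T_H/ΔT = 332.25/36.60 = 9.078.
The heat pump delivers Q̇_H = COP × Ẇ = 10.44 hp; the resistance heater delivers Ẇ = 1.150 hp.
Extra = (COP − 1)·Ẇ = 9.290 hp.

9.29 hp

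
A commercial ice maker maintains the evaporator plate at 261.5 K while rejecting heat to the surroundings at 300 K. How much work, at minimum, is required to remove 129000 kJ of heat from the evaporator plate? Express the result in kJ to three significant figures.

The reservoir spacing is ΔT = 300 − 261.5 = 38.50 K.
The reversible limit is COP_R = T_C/ΔT = 6.792, so W_min = Q_C/COP = Q_C·ΔT/T_C.
W_min = 129000 × 38.50/261.50 = 18990 kJ.

19000 kJ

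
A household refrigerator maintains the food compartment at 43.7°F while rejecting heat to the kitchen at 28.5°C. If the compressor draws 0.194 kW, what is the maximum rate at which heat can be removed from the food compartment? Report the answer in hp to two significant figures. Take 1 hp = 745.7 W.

In absolute terms T_C = 279.65 K and T_H = 301.65 K, so ΔT = 22.00 K.
COP_Carnot = T_C/ΔT = 279.65/22.00 = 12.71.
Q̇_max = COP_Carnot × Ẇ = 12.71 × 0.1940 kW = 2.466 kW = 3.307 hp.

3.3 hp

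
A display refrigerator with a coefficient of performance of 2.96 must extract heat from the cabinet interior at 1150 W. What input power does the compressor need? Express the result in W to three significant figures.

389 W

Ẇ = Q̇_C/COP = 1150/2.96 = 388.5 W.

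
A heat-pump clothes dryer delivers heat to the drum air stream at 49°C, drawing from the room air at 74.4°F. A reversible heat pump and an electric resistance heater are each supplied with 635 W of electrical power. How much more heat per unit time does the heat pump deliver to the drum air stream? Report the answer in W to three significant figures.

7400 W

In absolute terms T_C = 296.71 K and T_H = 322.15 K, so ΔT = 25.44 K.
COP_Carnot = T_H/ΔT = 322.15/25.44 = 12.66.
The heat pump delivers Q̇_H = COP × Ẇ = 8040 W; the resistance heater delivers Ẇ = 635.0 W.
Extra = (COP − 1)·Ẇ = 7405 W.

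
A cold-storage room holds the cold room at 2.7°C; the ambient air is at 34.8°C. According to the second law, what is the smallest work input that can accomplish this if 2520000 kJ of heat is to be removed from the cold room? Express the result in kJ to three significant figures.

In absolute terms T_C = 275.85 K and T_H = 307.95 K, so ΔT = 32.10 K.
The reversible limit is COP_R = T_C/ΔT = 8.593, so W_min = Q_C/COP = Q_C·ΔT/T_C.
W_min = 2520000 × 32.10/275.85 = 293200 kJ.

293000 kJ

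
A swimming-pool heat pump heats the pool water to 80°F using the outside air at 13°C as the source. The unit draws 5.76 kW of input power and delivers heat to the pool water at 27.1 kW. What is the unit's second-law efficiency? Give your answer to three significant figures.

COP_actual = Q̇_H/Ẇ = 27.10/5.760 = 4.705.
In absolute terms T_C = 286.15 K and T_H = 299.82 K, so ΔT = 13.67 K.
COP_Carnot = T_H/ΔT = 299.82/13.67 = 21.94.
η_II = COP_actual/COP_Carnot = 4.705/21.94 = 0.2145.

0.214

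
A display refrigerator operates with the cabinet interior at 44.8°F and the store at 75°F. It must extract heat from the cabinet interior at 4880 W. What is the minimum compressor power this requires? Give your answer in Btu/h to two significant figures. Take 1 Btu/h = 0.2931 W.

1000 Btu/h

In absolute terms T_C = 280.26 K and T_H = 297.04 K, so ΔT = 16.78 K.
COP_Carnot = T_C/ΔT = 280.26/16.78 = 16.70.
Ẇ_min = Q̇/COP_Carnot = 4880/16.70 = 292.1 W = 996.7 Btu/h.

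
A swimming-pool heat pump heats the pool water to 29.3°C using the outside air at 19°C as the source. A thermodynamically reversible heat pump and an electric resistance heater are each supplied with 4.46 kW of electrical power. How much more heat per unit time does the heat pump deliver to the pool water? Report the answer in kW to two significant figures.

In absolute terms T_C = 292.15 K and T_H = 302.45 K, so ΔT = 10.30 K.
COP_Carnot = T_H/ΔT = 302.45/10.30 = 29.36.
The heat pump delivers Q̇_H = COP × Ẇ = 131.0 kW; the resistance heater delivers Ẇ = 4.460 kW.
Extra = (COP − 1)·Ẇ = 126.5 kW.

130 kW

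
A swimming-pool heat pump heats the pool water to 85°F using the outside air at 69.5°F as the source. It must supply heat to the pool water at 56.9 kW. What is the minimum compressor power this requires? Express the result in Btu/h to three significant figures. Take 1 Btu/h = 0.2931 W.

5520 Btu/h

In absolute terms T_C = 293.98 K and T_H = 302.59 K, so ΔT = 8.611 K.
COP_Carnot = T_H/ΔT = 302.59/8.611 = 35.14.
Ẇ_min = Q̇/COP_Carnot = 56.90/35.14 = 1.619 kW = 5525 Btu/h.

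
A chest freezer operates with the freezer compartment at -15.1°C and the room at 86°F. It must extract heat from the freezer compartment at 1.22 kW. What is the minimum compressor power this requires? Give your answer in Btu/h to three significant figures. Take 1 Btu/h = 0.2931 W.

727 Btu/h

In absolute terms T_C = 258.05 K and T_H = 303.15 K, so ΔT = 45.10 K.
COP_Carnot = T_C/ΔT = 258.05/45.10 = 5.722.
Ẇ_min = Q̇/COP_Carnot = 1.220/5.722 = 0.2132 kW = 727.5 Btu/h.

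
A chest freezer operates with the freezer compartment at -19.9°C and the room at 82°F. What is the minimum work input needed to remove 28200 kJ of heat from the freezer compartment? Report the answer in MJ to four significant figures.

In absolute terms T_C = 253.25 K and T_H = 300.93 K, so ΔT = 47.68 K.
The reversible limit is COP_R = T_C/ΔT = 5.312, so W_min = Q_C/COP = Q_C·ΔT/T_C.
W_min = 28200 × 47.68/253.25 = 5309 kJ = 5.309 MJ.

5.309 MJ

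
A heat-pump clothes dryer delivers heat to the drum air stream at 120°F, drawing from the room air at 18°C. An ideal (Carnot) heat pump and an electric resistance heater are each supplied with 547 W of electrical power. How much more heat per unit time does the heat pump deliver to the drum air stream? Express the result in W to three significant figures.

In absolute terms T_C = 291.15 K and T_H = 322.04 K, so ΔT = 30.89 K.
COP_Carnot = T_H/ΔT = 322.04/30.89 = 10.43.
The heat pump delivers Q̇_H = COP × Ẇ = 5703 W; the resistance heater delivers Ẇ = 547.0 W.
Extra = (COP − 1)·Ẇ = 5156 W.

5160 W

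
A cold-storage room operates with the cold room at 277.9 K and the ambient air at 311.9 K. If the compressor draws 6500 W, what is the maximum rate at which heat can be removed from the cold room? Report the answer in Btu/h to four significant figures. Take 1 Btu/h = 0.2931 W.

181300 Btu/h

The reservoir spacing is ΔT = 311.9 − 277.9 = 34.00 K.
COP_Carnot = T_C/ΔT = 277.90/34.00 = 8.174.
Q̇_max = COP_Carnot × Ẇ = 8.174 × 6500 W = 53130 W = 181300 Btu/h.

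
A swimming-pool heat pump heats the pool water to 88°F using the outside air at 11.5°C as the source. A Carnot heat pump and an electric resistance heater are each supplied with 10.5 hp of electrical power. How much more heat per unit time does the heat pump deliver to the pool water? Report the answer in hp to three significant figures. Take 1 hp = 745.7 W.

152 hp

In absolute terms T_C = 284.65 K and T_H = 304.26 K, so ΔT = 19.61 K.
COP_Carnot = T_H/ΔT = 304.26/19.61 = 15.51.
The heat pump delivers Q̇_H = COP × Ẇ = 162.9 hp; the resistance heater delivers Ẇ = 10.50 hp.
Extra = (COP − 1)·Ẇ = 152.4 hp.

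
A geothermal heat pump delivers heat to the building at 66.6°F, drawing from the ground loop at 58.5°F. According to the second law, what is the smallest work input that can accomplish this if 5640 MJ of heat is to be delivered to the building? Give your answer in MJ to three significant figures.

86.8 MJ

In absolute terms T_C = 287.87 K and T_H = 292.37 K, so ΔT = 4.500 K.
The reversible limit is COP_HP = T_H/ΔT = 64.97, so W_min = Q_H/COP = Q_H·ΔT/T_H.
W_min = 5640 × 4.500/292.37 = 86.81 MJ.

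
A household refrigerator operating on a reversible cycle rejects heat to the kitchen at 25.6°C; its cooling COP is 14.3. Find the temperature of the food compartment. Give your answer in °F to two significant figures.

For a Carnot refrigerator COP_R = T_C/(T_H − T_C), so T_C = COP·T_H/(1 + COP).
With T_H = 298.75 K, T_C = 14.3 × 298.75/15.30 = 279.22 K.
Converting, 279.22 K = 42.93°F.

43 °F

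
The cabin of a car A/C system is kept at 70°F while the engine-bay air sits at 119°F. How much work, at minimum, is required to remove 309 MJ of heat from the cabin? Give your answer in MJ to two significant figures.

29 MJ

In absolute terms T_C = 294.26 K and T_H = 321.48 K, so ΔT = 27.22 K.
The reversible limit is COP_R = T_C/ΔT = 10.81, so W_min = Q_C/COP = Q_C·ΔT/T_C.
W_min = 309.0 × 27.22/294.26 = 28.59 MJ.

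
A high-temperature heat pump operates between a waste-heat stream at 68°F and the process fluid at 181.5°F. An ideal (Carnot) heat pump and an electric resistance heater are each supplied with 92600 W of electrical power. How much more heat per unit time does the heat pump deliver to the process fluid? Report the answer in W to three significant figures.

431000 W

In absolute terms T_C = 293.15 K and T_H = 356.21 K, so ΔT = 63.06 K.
COP_Carnot = T_H/ΔT = 356.21/63.06 = 5.649.
The heat pump delivers Q̇_H = COP × Ẇ = 523100 W; the resistance heater delivers Ẇ = 92600 W.
Extra = (COP − 1)·Ẇ = 430500 W.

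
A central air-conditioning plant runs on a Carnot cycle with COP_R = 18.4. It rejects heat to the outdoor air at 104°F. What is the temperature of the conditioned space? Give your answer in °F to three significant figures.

74.9 °F

For a Carnot refrigerator COP_R = T_C/(T_H − T_C), so T_C = COP·T_H/(1 + COP).
With T_H = 313.15 K, T_C = 18.4 × 313.15/19.40 = 297.01 K.
Converting, 297.01 K = 74.94°F.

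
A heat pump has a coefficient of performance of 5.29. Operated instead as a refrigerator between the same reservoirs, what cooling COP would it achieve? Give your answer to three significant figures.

Since Q_H = Q_C + W for any cycle, COP_R = Q_C/W = Q_H/W − 1.
COP_R = 5.29 − 1 = 4.29.

4.29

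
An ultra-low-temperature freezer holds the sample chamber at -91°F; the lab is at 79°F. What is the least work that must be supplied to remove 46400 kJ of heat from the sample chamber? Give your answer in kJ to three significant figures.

21400 kJ

In absolute terms T_C = 204.82 K and T_H = 299.26 K, so ΔT = 94.44 K.
The reversible limit is COP_R = T_C/ΔT = 2.169, so W_min = Q_C/COP = Q_C·ΔT/T_C.
W_min = 46400 × 94.44/204.82 = 21400 kJ.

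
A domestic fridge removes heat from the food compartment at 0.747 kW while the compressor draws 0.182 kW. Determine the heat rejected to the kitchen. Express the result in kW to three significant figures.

0.929 kW

For a cyclic device the first law requires Q̇_H = Q̇_C + Ẇ.
Q̇_H = Q̇_C + Ẇ = 0.9290 kW.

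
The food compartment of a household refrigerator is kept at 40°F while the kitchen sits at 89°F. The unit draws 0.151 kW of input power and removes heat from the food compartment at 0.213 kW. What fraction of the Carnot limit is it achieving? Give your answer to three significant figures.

COP_actual = Q̇_C/Ẇ = 0.2130/0.1510 = 1.411.
In absolute terms T_C = 277.59 K and T_H = 304.82 K, so ΔT = 27.22 K.
COP_Carnot = T_C/ΔT = 277.59/27.22 = 10.20.
η_II = COP_actual/COP_Carnot = 1.411/10.20 = 0.1383.

0.138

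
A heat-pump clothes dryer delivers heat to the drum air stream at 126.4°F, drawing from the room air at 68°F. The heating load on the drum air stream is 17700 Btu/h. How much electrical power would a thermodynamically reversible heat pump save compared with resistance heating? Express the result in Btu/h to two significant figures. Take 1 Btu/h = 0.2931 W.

16000 Btu/h

In absolute terms T_C = 293.15 K and T_H = 325.59 K, so ΔT = 32.44 K.
COP_Carnot = T_H/ΔT = 325.59/32.44 = 10.04.
Resistance heating needs Ẇ_res = Q̇_H = 17700 Btu/h; the reversible heat pump needs only Ẇ_hp = Q̇_H/COP = 1764 Btu/h.
Saving = 17700 − 1764 = 15940 Btu/h.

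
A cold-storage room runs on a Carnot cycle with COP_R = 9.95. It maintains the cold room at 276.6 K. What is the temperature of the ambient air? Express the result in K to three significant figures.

COP_R = T_C/(T_H − T_C) gives T_H − T_C = T_C/COP.
With T_C = 276.60 K, T_H = 276.60 × (1 + 1/9.95) = 304.40 K.

304 K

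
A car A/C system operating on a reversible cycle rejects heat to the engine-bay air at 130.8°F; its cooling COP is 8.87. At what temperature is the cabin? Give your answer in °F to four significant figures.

70.98 °F

For a Carnot refrigerator COP_R = T_C/(T_H − T_C), so T_C = COP·T_H/(1 + COP).
With T_H = 328.04 K, T_C = 8.87 × 328.04/9.870 = 294.80 K.
Converting, 294.80 K = 70.98°F.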